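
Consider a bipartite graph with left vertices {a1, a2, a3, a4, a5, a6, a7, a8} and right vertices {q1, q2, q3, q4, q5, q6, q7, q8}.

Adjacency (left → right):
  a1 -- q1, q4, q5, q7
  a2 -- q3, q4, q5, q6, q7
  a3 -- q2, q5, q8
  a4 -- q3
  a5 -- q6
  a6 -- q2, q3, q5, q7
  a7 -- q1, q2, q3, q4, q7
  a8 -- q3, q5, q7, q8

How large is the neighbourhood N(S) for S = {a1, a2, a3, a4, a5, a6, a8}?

8

The union of neighbours of {a1, a2, a3, a4, a5, a6, a8} is {q1, q2, q3, q4, q5, q6, q7, q8}, which has 8 elements.
Since |N(S)| = 8 ≥ |S| = 7, Hall's condition holds for this subset.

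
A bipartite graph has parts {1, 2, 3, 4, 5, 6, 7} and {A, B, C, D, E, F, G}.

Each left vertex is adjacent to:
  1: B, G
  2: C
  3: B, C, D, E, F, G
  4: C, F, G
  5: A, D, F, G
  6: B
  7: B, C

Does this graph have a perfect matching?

No

The set {2, 6, 7} has only 2 neighbours ({B, C}), so by Hall's theorem at most 6 of the 7 left vertices can be matched.
Hence no matching covers every left vertex.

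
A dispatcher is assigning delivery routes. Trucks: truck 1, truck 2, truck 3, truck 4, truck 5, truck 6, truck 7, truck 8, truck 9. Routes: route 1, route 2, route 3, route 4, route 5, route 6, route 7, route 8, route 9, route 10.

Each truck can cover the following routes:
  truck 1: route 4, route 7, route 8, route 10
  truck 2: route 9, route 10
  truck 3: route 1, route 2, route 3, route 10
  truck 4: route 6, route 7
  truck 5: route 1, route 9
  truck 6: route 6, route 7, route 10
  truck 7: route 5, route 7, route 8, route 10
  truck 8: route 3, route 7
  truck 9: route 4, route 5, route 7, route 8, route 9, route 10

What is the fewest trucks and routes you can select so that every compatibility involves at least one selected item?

9

A maximum matching has 9 edges (e.g. truck 1–route 7, truck 2–route 9, truck 3–route 2, truck 4–route 6, truck 5–route 1, truck 6–route 10, truck 7–route 8, truck 8–route 3, truck 9–route 4).
By König's theorem the minimum vertex cover has the same size. One such cover is {truck 1, truck 2, truck 3, truck 4, truck 5, truck 6, truck 7, truck 8, truck 9}.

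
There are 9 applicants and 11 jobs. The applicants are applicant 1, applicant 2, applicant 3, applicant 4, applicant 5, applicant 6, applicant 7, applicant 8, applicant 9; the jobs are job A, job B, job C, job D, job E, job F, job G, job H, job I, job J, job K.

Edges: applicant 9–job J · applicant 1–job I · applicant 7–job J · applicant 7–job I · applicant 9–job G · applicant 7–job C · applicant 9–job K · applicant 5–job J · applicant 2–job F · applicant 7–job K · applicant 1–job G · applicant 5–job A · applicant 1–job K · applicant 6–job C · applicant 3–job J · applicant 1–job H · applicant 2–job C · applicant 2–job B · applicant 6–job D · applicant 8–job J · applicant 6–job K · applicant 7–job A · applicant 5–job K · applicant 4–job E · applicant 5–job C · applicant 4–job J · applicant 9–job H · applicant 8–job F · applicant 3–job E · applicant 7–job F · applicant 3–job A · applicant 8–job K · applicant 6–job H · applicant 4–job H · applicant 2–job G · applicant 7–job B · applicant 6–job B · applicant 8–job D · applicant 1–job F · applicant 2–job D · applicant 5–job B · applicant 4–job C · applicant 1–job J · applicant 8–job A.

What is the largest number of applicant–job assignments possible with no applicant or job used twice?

A valid assignment of size 9: applicant 1–job H, applicant 2–job B, applicant 3–job A, applicant 4–job E, applicant 5–job C, applicant 6–job D, applicant 7–job K, applicant 8–job F, applicant 9–job J.
This saturates every applicant, so 9 is the maximum.

9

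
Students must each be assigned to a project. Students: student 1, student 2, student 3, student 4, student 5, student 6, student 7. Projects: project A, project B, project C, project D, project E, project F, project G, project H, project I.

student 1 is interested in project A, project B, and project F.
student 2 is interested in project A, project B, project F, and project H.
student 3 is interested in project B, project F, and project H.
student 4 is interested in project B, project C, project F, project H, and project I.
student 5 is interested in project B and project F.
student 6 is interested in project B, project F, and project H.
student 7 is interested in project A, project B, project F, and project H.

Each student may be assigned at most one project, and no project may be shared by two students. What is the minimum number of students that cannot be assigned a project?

2

One maximum matching: student 1–project A, student 2–project F, student 3–project H, student 4–project I, student 5–project B.
The set {student 1, student 2, student 3, student 5, student 6, student 7} has only 4 neighbours ({project A, project B, project F, project H}), so by Hall's theorem at most 5 of the 7 students can be matched.
That matches 5 of the 7, leaving 2 unmatched; no matching can do better.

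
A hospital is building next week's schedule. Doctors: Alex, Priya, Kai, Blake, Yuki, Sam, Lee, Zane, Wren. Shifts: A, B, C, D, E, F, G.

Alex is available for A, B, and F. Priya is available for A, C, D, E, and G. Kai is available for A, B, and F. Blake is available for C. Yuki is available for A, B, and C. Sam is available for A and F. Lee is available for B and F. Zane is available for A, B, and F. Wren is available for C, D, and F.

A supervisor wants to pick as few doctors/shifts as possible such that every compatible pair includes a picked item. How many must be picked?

6

A maximum matching has 6 edges (e.g. Alex–A, Priya–G, Kai–F, Blake–C, Yuki–B, Wren–D).
By König's theorem the minimum vertex cover has the same size. One such cover is {Priya, Wren, A, B, C, F}.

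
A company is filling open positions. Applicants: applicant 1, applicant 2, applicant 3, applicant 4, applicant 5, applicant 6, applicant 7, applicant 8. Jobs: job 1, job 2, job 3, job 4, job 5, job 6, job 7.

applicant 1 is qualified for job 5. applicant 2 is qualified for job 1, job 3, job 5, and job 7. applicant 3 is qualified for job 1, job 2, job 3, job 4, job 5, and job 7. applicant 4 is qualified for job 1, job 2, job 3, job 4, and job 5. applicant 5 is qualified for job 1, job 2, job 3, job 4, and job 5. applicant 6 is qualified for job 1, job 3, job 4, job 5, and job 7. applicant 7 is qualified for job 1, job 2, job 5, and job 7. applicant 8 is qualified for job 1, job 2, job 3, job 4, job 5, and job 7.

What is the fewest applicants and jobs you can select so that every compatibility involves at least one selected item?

A maximum matching has 6 edges (e.g. applicant 1–job 5, applicant 2–job 3, applicant 3–job 1, applicant 4–job 2, applicant 5–job 4, applicant 6–job 7).
By König's theorem the minimum vertex cover has the same size. One such cover is {job 1, job 2, job 3, job 4, job 5, job 7}.

6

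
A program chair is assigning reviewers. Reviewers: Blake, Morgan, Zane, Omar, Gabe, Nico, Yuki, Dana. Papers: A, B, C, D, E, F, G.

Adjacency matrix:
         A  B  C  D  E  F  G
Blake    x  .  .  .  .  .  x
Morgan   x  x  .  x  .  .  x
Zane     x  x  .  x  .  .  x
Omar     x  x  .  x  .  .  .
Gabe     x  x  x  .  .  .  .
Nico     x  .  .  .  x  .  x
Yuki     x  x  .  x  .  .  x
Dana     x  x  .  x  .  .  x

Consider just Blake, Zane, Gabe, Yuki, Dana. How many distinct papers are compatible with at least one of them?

The union of neighbours of {Blake, Zane, Gabe, Yuki, Dana} is {A, B, C, D, G}, which has 5 elements.
Since |N(S)| = 5 ≥ |S| = 5, Hall's condition holds for this subset.

5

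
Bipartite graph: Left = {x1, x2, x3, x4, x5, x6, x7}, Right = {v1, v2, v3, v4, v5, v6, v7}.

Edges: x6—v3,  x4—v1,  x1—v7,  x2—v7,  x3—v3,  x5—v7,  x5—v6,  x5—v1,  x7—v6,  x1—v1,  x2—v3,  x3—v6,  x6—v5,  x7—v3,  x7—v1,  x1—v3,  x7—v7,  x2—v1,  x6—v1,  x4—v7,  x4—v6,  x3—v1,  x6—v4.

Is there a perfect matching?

No

The set {x1, x2, x3, x4, x5, x7} has only 4 neighbours ({v1, v3, v6, v7}), so by Hall's theorem at most 5 of the 7 left vertices can be matched.
Hence no matching covers every left vertex.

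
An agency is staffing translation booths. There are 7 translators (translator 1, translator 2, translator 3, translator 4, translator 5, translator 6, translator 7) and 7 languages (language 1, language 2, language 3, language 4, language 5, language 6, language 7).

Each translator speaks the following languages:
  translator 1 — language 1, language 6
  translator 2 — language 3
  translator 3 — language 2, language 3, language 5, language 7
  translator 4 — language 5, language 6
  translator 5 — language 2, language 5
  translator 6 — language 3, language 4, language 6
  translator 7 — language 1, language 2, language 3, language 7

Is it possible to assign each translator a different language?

Yes

A valid assignment of size 7: translator 1-language 1, translator 2-language 3, translator 3-language 2, translator 4-language 6, translator 5-language 5, translator 6-language 4, translator 7-language 7.
Every translator is matched, so this is a perfect matching.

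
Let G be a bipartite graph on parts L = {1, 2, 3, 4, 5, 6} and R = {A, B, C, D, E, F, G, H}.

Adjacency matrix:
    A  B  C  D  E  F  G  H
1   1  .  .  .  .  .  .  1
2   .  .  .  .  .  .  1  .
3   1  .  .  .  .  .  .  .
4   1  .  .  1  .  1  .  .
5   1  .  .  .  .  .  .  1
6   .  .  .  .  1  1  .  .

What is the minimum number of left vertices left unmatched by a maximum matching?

A valid assignment of size 5: 1-H, 2-G, 3-A, 4-F, 6-E.
The set {1, 3, 5} has only 2 neighbours ({A, H}), so by Hall's theorem at most 5 of the 6 left vertices can be matched.
That matches 5 of the 6, leaving 1 unmatched; no matching can do better.

1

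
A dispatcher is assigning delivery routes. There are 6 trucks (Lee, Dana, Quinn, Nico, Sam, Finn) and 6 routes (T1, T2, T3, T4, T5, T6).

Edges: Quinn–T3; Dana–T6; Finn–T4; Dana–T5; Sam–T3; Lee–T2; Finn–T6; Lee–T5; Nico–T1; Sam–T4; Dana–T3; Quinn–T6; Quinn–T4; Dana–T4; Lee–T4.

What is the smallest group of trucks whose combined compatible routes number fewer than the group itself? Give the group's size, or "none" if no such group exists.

A matching saturating every truck exists, for instance Lee→T2, Dana→T5, Quinn→T4, Nico→T1, Sam→T3, Finn→T6.
By Hall's marriage theorem, this means |N(S)| ≥ |S| for every subset S, so no violating subset exists.

none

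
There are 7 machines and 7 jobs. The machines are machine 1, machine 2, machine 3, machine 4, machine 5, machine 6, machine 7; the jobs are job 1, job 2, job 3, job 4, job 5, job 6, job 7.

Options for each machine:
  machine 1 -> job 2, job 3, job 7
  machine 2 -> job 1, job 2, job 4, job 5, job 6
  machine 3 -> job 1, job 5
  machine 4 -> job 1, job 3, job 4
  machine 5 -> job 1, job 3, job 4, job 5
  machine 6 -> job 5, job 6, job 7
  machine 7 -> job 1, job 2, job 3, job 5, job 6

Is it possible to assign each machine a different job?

For example, pair machine 1-job 7, machine 2-job 2, machine 3-job 1, machine 4-job 3, machine 5-job 4, machine 6-job 6, machine 7-job 5.
Every machine is matched, so this is a perfect matching.

Yes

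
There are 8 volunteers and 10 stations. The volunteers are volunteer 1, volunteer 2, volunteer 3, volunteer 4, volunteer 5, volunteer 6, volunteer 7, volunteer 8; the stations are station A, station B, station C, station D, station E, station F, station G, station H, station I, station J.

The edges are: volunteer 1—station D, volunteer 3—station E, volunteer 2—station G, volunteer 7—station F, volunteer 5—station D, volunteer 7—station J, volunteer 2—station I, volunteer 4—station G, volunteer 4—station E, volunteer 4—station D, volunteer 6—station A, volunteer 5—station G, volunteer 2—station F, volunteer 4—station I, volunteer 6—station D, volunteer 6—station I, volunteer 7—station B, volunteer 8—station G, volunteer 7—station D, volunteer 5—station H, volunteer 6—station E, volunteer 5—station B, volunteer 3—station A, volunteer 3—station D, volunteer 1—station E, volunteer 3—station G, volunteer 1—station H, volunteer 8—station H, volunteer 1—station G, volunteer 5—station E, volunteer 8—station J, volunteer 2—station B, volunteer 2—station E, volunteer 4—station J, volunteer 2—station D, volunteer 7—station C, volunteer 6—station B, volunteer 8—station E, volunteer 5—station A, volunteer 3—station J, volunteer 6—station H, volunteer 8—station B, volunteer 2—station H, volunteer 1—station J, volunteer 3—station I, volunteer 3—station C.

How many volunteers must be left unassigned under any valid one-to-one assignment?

For example, pair volunteer 1–station G, volunteer 2–station F, volunteer 3–station I, volunteer 4–station D, volunteer 5–station B, volunteer 6–station A, volunteer 7–station C, volunteer 8–station J.
This saturates every volunteer, so 8 is the maximum.
That matches 8 of the 8, leaving 0 unmatched; no matching can do better.

0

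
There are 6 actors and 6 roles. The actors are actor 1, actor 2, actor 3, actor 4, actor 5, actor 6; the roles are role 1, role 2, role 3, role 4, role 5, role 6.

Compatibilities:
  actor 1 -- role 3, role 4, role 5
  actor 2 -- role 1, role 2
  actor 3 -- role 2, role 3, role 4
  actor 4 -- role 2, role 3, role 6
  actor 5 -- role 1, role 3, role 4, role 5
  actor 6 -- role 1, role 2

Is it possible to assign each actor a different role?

A valid assignment of size 6: actor 1–role 3, actor 2–role 2, actor 3–role 4, actor 4–role 6, actor 5–role 5, actor 6–role 1.
Every actor is matched, so this is a perfect matching.

Yes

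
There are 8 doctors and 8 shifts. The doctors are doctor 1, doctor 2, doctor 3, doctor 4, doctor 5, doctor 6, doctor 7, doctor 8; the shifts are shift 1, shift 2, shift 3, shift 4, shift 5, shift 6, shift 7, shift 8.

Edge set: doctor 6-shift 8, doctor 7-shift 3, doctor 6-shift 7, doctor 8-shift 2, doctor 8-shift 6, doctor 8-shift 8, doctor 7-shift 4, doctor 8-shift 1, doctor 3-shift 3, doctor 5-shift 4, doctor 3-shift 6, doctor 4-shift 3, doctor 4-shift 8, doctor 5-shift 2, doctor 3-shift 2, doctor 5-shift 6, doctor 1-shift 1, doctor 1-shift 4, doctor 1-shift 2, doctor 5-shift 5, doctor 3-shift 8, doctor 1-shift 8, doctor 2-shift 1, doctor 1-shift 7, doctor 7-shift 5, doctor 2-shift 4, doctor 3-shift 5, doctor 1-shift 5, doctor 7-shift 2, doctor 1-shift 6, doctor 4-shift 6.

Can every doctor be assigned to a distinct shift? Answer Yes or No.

For example, pair doctor 1→shift 7, doctor 2→shift 1, doctor 3→shift 6, doctor 4→shift 3, doctor 5→shift 4, doctor 6→shift 8, doctor 7→shift 5, doctor 8→shift 2.
All 8 doctors are covered.

Yes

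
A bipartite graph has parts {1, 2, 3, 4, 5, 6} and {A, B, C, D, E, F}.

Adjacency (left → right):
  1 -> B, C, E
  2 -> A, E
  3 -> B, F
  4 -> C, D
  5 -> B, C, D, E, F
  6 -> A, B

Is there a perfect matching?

Yes

For example, pair 1–E, 2–A, 3–F, 4–C, 5–D, 6–B.
All 6 left vertices are covered.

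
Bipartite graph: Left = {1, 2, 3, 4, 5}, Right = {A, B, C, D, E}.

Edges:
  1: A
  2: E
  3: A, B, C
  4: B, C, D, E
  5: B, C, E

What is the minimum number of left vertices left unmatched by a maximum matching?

For example, pair 1→A, 2→E, 3→C, 4→D, 5→B.
All 5 left vertices are matched, so no larger matching exists.
That matches 5 of the 5, leaving 0 unmatched; no matching can do better.

0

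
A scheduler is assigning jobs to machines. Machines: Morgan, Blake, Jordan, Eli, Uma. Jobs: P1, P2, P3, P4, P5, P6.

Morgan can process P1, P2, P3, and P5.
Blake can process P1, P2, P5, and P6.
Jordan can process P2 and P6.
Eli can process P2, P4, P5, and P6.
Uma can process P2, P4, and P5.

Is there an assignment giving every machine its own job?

Yes

For example, pair Morgan-P3, Blake-P1, Jordan-P2, Eli-P6, Uma-P5.
Every machine is matched, so this matching saturates all of them.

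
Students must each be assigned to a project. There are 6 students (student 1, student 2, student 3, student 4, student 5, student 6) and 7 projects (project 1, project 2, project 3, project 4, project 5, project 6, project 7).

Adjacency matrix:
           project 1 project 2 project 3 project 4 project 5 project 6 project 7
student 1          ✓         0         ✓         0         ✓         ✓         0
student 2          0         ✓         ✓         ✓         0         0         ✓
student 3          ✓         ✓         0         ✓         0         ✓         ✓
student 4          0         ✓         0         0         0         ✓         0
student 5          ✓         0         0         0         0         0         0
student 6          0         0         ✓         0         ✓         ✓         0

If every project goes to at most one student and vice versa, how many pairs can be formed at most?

For example, pair student 1-project 5, student 2-project 4, student 3-project 7, student 4-project 2, student 5-project 1, student 6-project 3.
This saturates every student, so 6 is the maximum.

6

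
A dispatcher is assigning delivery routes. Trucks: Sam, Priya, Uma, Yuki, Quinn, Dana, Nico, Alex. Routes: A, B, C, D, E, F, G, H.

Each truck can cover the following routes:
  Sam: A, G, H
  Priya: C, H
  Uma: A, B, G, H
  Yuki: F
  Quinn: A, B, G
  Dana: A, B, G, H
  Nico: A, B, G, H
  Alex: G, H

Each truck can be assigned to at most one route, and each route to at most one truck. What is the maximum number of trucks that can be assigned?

6

A valid assignment of size 6: Sam–A, Priya–C, Uma–H, Yuki–F, Quinn–G, Dana–B.
The set {Sam, Uma, Quinn, Dana, Nico, Alex} has only 4 neighbours ({A, B, G, H}), so by Hall's theorem at most 6 of the 8 trucks can be matched.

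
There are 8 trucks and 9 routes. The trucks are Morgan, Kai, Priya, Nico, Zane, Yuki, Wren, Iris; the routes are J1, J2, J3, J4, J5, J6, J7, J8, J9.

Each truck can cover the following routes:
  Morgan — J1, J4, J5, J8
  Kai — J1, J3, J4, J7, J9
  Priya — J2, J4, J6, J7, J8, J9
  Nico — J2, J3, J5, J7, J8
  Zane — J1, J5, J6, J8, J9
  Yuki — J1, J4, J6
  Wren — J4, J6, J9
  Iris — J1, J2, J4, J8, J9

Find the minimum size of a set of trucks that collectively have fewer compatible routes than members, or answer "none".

A matching saturating every truck exists, for instance Morgan→J5, Kai→J7, Priya→J8, Nico→J2, Zane→J1, Yuki→J4, Wren→J6, Iris→J9.
By Hall's marriage theorem, this means |N(S)| ≥ |S| for every subset S, so no violating subset exists.

none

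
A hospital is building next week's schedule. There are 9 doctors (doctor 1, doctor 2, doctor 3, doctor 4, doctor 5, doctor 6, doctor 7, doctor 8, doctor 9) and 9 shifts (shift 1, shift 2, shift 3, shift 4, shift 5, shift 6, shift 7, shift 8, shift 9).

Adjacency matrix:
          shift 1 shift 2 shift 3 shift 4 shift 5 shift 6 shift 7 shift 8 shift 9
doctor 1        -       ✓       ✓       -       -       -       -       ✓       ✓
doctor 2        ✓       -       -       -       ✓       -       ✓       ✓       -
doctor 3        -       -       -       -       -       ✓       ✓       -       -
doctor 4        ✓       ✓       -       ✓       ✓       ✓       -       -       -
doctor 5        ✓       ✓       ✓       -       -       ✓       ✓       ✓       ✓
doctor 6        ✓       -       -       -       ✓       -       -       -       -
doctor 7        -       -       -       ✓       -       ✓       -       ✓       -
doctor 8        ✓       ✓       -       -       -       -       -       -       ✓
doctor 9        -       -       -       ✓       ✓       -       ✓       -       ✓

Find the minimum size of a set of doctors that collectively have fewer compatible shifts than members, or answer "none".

none

A matching saturating every doctor exists, for instance doctor 1→shift 3, doctor 2→shift 8, doctor 3→shift 7, doctor 4→shift 6, doctor 5→shift 2, doctor 6→shift 1, doctor 7→shift 4, doctor 8→shift 9, doctor 9→shift 5.
By Hall's marriage theorem, this means |N(S)| ≥ |S| for every subset S, so no violating subset exists.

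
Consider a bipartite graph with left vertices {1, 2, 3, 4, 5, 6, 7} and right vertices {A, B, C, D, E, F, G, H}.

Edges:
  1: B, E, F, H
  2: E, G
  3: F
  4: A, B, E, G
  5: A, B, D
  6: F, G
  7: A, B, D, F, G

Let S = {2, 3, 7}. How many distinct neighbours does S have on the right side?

The union of neighbours of {2, 3, 7} is {A, B, D, E, F, G}, which has 6 elements.
Since |N(S)| = 6 ≥ |S| = 3, Hall's condition holds for this subset.

6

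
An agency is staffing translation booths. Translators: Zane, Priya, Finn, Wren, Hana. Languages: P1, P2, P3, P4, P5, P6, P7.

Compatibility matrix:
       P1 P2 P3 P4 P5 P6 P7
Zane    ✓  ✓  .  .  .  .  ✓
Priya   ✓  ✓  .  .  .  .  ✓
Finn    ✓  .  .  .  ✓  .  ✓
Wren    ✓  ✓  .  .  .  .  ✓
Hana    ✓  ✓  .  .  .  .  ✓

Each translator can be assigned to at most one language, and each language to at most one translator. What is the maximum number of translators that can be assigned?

One maximum matching: Zane-P2, Priya-P7, Finn-P5, Wren-P1.
The set {Zane, Priya, Wren, Hana} has only 3 neighbours ({P1, P2, P7}), so by Hall's theorem at most 4 of the 5 translators can be matched.

4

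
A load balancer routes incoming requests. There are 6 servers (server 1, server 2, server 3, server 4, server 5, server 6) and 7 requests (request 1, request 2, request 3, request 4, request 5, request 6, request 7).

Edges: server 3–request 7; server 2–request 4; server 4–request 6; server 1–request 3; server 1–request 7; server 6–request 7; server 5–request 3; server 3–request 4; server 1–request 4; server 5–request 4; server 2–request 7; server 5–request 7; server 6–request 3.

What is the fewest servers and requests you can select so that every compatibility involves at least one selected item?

4

A maximum matching has 4 edges (e.g. server 1–request 3, server 2–request 4, server 3–request 7, server 4–request 6).
By König's theorem the minimum vertex cover has the same size. One such cover is {server 4, request 3, request 4, request 7}.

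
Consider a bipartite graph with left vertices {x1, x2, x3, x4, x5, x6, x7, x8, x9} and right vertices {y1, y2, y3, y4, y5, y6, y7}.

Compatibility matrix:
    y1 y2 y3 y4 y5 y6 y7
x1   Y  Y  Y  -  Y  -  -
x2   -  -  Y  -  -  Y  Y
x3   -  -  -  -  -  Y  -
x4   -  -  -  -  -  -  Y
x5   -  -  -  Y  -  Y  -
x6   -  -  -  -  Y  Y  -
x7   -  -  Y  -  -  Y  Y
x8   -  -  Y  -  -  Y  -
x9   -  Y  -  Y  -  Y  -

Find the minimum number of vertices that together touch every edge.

The 7 edges x1–y1, x2–y3, x3–y6, x4–y7, x5–y4, x6–y5, x9–y2 form a matching, so any vertex cover needs at least 7 vertices (one per matched edge).
Conversely {x1, x5, x6, x9, y3, y6, y7} meets every edge and has exactly 7 vertices, so 7 is optimal.

7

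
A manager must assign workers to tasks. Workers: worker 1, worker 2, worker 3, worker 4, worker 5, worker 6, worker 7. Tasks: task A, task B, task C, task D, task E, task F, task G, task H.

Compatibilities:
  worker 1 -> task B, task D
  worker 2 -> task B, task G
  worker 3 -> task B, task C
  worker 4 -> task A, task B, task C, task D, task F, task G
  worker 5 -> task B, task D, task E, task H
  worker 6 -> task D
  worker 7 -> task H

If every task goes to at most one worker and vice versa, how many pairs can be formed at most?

A valid assignment of size 7: worker 1-task B, worker 2-task G, worker 3-task C, worker 4-task A, worker 5-task E, worker 6-task D, worker 7-task H.
All 7 workers are matched, so no larger matching exists.

7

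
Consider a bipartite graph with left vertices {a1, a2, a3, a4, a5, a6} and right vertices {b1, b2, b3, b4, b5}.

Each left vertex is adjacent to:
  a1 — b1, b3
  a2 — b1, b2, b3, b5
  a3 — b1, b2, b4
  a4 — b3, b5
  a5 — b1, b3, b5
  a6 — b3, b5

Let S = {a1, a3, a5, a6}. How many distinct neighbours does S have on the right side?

5

The union of neighbours of {a1, a3, a5, a6} is {b1, b2, b3, b4, b5}, which has 5 elements.
Since |N(S)| = 5 ≥ |S| = 4, Hall's condition holds for this subset.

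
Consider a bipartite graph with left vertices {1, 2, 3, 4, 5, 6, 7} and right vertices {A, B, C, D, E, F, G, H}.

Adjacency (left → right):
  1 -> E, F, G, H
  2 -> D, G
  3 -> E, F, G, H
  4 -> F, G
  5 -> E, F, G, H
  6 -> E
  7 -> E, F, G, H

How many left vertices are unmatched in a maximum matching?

2

For example, pair 1–G, 2–D, 3–E, 4–F, 5–H.
The set {1, 3, 4, 5, 6, 7} has only 4 neighbours ({E, F, G, H}), so by Hall's theorem at most 5 of the 7 left vertices can be matched.
That matches 5 of the 7, leaving 2 unmatched; no matching can do better.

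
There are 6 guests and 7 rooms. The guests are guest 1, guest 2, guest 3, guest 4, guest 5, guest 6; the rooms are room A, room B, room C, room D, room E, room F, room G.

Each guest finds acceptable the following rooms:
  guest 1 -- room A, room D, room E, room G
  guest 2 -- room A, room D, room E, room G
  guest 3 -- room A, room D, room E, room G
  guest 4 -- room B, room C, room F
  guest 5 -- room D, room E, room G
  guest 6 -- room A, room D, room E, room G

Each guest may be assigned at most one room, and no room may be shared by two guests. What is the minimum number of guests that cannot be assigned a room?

A valid assignment of size 5: guest 1→room A, guest 2→room D, guest 3→room E, guest 4→room F, guest 5→room G.
The set {guest 1, guest 2, guest 3, guest 5, guest 6} has only 4 neighbours ({room A, room D, room E, room G}), so by Hall's theorem at most 5 of the 6 guests can be matched.
That matches 5 of the 6, leaving 1 unmatched; no matching can do better.

1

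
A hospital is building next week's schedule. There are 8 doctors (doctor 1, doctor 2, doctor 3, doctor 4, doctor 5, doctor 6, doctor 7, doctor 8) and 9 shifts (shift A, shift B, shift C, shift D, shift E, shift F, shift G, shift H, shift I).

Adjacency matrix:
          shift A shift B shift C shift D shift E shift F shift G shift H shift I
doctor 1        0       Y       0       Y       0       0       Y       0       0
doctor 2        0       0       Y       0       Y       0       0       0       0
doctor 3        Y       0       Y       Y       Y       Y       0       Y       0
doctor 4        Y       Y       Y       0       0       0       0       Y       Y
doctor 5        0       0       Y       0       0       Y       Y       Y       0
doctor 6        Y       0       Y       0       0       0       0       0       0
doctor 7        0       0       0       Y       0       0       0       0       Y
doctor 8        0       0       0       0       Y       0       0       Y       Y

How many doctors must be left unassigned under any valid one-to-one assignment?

0

One maximum matching: doctor 1→shift G, doctor 2→shift C, doctor 3→shift H, doctor 4→shift I, doctor 5→shift F, doctor 6→shift A, doctor 7→shift D, doctor 8→shift E.
All 8 doctors are matched, so no larger matching exists.
That matches 8 of the 8, leaving 0 unmatched; no matching can do better.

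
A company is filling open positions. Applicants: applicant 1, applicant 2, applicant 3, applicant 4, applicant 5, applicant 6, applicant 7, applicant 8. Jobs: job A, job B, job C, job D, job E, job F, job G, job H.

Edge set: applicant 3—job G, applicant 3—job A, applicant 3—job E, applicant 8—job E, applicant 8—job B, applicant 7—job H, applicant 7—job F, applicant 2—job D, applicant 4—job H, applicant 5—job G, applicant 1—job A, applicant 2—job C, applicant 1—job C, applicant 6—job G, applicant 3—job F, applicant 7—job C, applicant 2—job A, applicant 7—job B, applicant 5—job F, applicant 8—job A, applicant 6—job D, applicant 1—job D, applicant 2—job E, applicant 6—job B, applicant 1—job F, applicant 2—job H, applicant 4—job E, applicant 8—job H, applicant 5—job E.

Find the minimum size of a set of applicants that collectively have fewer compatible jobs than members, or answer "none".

none

A matching saturating every applicant exists, for instance applicant 1→job D, applicant 2→job C, applicant 3→job G, applicant 4→job E, applicant 5→job F, applicant 6→job B, applicant 7→job H, applicant 8→job A.
By Hall's marriage theorem, this means |N(S)| ≥ |S| for every subset S, so no violating subset exists.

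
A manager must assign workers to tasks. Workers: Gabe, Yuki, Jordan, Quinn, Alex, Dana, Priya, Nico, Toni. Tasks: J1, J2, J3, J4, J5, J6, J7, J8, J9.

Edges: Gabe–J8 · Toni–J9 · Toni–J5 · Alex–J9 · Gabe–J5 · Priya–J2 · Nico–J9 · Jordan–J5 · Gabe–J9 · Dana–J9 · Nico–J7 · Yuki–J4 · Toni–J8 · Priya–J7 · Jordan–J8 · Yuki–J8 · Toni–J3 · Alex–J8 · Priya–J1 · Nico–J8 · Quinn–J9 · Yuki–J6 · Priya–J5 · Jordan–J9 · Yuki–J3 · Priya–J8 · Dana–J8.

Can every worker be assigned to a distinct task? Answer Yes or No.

The set {Gabe, Jordan, Quinn, Alex, Dana} has only 3 neighbours ({J5, J8, J9}), so by Hall's theorem at most 7 of the 9 workers can be matched.
Hence no matching covers every worker.

No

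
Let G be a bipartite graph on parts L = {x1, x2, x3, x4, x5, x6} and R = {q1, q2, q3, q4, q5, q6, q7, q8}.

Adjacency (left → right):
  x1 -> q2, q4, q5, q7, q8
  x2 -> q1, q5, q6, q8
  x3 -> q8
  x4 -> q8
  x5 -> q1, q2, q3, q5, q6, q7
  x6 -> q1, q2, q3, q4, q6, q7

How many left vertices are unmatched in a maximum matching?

One maximum matching: x1–q4, x2–q5, x3–q8, x5–q7, x6–q6.
The set {x3, x4} has only 1 neighbour ({q8}), so by Hall's theorem at most 5 of the 6 left vertices can be matched.
That matches 5 of the 6, leaving 1 unmatched; no matching can do better.

1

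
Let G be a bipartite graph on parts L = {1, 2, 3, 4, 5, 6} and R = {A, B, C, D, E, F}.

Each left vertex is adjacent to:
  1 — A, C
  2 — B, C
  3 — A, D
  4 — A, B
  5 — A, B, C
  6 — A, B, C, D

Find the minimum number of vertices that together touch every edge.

4

The 4 edges 1–A, 2–C, 3–D, 4–B form a matching, so any vertex cover needs at least 4 vertices (one per matched edge).
Conversely {A, B, C, D} meets every edge and has exactly 4 vertices, so 4 is optimal.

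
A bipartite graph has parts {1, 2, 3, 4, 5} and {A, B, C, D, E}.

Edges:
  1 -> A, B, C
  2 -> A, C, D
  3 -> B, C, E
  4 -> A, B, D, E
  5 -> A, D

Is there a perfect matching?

One maximum matching: 1→B, 2→C, 3→E, 4→A, 5→D.
Every left vertex is matched, so this is a perfect matching.

Yes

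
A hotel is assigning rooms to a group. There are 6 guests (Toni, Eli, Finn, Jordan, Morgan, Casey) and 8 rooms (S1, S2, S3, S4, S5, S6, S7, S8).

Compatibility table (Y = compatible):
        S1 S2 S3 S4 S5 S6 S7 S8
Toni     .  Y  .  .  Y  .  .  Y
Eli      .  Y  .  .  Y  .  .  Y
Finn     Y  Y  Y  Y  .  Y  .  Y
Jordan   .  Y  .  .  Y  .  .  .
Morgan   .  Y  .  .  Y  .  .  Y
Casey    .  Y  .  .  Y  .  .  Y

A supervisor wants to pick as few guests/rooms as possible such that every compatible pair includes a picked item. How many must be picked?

4

{Finn, S2, S5, S8} is a vertex cover of size 4: every edge has an endpoint in this set.
No smaller cover exists because Toni–S5, Eli–S8, Finn–S6, Jordan–S2 is a matching of size 4, and a cover must include an endpoint of each of these disjoint edges (König's theorem).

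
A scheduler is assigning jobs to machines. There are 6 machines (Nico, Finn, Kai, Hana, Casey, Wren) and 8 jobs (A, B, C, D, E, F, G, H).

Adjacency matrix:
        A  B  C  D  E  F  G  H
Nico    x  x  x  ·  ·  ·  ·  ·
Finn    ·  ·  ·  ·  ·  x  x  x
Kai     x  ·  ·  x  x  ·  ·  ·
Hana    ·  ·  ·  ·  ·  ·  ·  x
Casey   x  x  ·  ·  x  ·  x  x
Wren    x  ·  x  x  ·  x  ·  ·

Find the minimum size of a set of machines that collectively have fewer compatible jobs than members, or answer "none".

none

A matching saturating every machine exists, for instance Nico→B, Finn→G, Kai→E, Hana→H, Casey→A, Wren→F.
By Hall's marriage theorem, this means |N(S)| ≥ |S| for every subset S, so no violating subset exists.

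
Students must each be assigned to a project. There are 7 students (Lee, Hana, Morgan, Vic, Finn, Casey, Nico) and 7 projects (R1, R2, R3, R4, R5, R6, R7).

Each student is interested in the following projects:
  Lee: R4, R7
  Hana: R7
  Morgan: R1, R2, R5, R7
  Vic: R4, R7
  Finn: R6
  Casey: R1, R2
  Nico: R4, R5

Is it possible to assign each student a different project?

The set {Lee, Hana, Vic} has only 2 neighbours ({R4, R7}), so by Hall's theorem at most 6 of the 7 students can be matched.
Hence no matching covers every student.

No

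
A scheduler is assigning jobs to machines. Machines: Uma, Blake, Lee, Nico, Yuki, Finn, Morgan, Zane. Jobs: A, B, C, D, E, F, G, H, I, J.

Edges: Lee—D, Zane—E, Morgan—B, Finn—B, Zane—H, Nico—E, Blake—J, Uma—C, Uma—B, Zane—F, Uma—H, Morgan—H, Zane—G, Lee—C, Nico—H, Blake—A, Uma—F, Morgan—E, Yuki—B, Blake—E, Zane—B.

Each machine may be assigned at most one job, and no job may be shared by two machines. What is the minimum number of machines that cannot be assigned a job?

1

For example, pair Uma→F, Blake→J, Lee→C, Nico→H, Yuki→B, Morgan→E, Zane→G.
The set {Yuki, Finn} has only 1 neighbour ({B}), so by Hall's theorem at most 7 of the 8 machines can be matched.
That matches 7 of the 8, leaving 1 unmatched; no matching can do better.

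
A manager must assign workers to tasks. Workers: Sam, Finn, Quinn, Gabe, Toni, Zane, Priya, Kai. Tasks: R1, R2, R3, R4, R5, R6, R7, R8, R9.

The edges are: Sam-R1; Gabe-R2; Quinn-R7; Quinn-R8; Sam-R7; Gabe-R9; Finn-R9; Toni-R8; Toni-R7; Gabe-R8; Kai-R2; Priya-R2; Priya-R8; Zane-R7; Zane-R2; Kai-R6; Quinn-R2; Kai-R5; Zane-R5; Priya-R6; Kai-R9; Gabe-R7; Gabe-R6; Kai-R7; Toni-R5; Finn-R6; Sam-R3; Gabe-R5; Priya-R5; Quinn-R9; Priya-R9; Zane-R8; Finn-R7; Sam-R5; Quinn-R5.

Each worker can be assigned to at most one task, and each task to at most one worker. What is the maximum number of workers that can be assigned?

A valid assignment of size 7: Sam–R3, Finn–R7, Quinn–R2, Gabe–R6, Toni–R8, Zane–R5, Priya–R9.
The set {Finn, Quinn, Gabe, Toni, Zane, Priya, Kai} has only 6 neighbours ({R2, R5, R6, R7, R8, R9}), so by Hall's theorem at most 7 of the 8 workers can be matched.

7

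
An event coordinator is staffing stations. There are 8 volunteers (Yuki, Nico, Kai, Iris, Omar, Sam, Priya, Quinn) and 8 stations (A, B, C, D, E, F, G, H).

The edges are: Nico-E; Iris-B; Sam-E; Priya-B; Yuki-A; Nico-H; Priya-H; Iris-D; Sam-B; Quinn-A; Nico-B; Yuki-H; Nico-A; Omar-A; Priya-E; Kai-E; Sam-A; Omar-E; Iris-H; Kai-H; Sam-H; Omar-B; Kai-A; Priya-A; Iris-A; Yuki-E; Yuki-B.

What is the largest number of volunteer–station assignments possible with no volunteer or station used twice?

5

For example, pair Yuki-E, Nico-A, Kai-H, Iris-D, Omar-B.
The set {Yuki, Nico, Kai, Omar, Sam, Priya, Quinn} has only 4 neighbours ({A, B, E, H}), so by Hall's theorem at most 5 of the 8 volunteers can be matched.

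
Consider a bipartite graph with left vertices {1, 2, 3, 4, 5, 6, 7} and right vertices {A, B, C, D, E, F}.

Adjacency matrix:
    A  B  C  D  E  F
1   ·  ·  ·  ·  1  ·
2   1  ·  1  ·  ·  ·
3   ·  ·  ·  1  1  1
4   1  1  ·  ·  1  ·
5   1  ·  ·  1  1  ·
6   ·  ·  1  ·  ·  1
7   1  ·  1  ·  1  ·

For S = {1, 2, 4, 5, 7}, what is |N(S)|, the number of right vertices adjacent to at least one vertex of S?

5

The union of neighbours of {1, 2, 4, 5, 7} is {A, B, C, D, E}, which has 5 elements.
Since |N(S)| = 5 ≥ |S| = 5, Hall's condition holds for this subset.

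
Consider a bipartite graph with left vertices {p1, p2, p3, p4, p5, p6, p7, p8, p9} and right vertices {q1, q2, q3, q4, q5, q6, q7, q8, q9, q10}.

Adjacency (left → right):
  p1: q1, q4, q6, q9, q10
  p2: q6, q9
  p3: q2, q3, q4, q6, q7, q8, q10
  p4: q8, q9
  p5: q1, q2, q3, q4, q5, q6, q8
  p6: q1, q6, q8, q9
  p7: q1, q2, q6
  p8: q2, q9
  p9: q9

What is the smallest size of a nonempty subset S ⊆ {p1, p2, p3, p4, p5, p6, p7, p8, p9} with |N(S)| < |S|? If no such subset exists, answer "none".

Take S = {p2, p4, p6, p7, p8, p9}. Its neighbourhood is {q1, q2, q6, q8, q9}, so |N(S)| = 5 < |S| = 6.
Every subset of size less than 6 has at least as many neighbours as members, so 6 is the minimum.

6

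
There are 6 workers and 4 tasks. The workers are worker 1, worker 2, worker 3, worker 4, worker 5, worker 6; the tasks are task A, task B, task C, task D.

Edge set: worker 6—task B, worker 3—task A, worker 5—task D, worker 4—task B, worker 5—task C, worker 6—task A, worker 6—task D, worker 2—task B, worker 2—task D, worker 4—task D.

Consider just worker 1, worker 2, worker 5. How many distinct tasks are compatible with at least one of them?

The union of neighbours of {worker 1, worker 2, worker 5} is {task B, task C, task D}, which has 3 elements.
Since |N(S)| = 3 ≥ |S| = 3, Hall's condition holds for this subset.

3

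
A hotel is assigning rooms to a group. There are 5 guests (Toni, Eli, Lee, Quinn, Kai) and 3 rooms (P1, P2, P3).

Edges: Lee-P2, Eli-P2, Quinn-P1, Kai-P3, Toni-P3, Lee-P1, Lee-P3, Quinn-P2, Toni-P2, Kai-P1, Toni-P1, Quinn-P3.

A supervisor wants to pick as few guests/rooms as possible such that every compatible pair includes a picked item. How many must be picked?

3

{P1, P2, P3} is a vertex cover of size 3: every edge has an endpoint in this set.
No smaller cover exists because Toni–P3, Eli–P2, Lee–P1 is a matching of size 3, and a cover must include an endpoint of each of these disjoint edges (König's theorem).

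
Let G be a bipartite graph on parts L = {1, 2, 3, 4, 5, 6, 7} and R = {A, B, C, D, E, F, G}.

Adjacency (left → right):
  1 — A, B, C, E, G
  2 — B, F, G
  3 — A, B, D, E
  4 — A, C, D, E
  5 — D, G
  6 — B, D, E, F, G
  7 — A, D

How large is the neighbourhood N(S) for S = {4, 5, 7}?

The union of neighbours of {4, 5, 7} is {A, C, D, E, G}, which has 5 elements.
Since |N(S)| = 5 ≥ |S| = 3, Hall's condition holds for this subset.

5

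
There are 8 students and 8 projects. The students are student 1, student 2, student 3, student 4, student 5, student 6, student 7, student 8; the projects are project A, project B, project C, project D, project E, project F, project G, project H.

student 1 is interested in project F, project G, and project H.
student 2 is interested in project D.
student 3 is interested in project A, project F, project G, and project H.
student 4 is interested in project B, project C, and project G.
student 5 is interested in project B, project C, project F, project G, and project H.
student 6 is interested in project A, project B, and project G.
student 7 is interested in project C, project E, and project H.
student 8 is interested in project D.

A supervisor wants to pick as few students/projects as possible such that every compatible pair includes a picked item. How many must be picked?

The 7 edges student 1–project H, student 2–project D, student 3–project G, student 4–project C, student 5–project F, student 6–project A, student 7–project E form a matching, so any vertex cover needs at least 7 vertices (one per matched edge).
Conversely {student 1, student 3, student 4, student 5, student 6, student 7, project D} meets every edge and has exactly 7 vertices, so 7 is optimal.

7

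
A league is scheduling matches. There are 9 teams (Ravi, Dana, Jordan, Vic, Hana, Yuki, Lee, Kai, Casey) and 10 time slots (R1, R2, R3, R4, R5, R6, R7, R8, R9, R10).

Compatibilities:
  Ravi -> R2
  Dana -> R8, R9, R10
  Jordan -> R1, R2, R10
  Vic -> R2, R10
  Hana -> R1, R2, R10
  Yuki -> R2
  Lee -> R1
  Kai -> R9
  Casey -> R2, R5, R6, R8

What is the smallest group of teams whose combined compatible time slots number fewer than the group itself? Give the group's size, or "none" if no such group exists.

Take S = {Ravi, Yuki}. Its neighbourhood is {R2}, so |N(S)| = 1 < |S| = 2.
No single vertex violates Hall's condition since each has at least one neighbour, so 2 is the minimum.

2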